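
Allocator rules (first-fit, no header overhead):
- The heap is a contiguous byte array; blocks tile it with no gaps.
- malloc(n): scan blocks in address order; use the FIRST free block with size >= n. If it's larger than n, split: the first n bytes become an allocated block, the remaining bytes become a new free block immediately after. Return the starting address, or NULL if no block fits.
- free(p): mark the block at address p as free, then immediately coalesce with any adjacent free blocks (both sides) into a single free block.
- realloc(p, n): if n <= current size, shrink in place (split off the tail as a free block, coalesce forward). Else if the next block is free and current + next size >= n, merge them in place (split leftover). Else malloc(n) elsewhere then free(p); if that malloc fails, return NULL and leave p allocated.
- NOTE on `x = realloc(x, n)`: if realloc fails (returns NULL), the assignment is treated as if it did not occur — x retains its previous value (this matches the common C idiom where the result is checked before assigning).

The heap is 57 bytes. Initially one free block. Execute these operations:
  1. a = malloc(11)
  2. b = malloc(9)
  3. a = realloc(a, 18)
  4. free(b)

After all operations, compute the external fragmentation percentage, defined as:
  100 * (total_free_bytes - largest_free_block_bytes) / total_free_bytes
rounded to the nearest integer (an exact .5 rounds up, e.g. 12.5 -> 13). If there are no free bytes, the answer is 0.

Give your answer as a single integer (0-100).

Op 1: a = malloc(11) -> a = 0; heap: [0-10 ALLOC][11-56 FREE]
Op 2: b = malloc(9) -> b = 11; heap: [0-10 ALLOC][11-19 ALLOC][20-56 FREE]
Op 3: a = realloc(a, 18) -> a = 20; heap: [0-10 FREE][11-19 ALLOC][20-37 ALLOC][38-56 FREE]
Op 4: free(b) -> (freed b); heap: [0-19 FREE][20-37 ALLOC][38-56 FREE]
Free blocks: [20 19] total_free=39 largest=20 -> 100*(39-20)/39 = 1900/39 ≈ 48.718 -> rounds to 49

Answer: 49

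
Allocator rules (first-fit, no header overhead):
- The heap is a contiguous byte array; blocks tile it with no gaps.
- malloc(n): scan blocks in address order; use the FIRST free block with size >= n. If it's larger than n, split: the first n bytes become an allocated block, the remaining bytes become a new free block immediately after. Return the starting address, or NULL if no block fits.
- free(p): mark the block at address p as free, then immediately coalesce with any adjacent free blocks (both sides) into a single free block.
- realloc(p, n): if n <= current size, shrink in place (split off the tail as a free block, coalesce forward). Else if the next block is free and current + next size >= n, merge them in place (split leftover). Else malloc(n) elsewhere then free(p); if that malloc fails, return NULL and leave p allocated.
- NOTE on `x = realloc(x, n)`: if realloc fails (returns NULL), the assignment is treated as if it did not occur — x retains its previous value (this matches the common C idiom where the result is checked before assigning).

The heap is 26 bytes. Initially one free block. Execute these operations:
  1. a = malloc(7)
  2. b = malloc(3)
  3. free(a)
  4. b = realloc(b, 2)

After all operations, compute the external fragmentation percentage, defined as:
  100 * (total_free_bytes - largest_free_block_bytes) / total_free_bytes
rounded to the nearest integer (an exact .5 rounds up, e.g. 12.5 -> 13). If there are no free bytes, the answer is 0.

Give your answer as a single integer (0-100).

Op 1: a = malloc(7) -> a = 0; heap: [0-6 ALLOC][7-25 FREE]
Op 2: b = malloc(3) -> b = 7; heap: [0-6 ALLOC][7-9 ALLOC][10-25 FREE]
Op 3: free(a) -> (freed a); heap: [0-6 FREE][7-9 ALLOC][10-25 FREE]
Op 4: b = realloc(b, 2) -> b = 7; heap: [0-6 FREE][7-8 ALLOC][9-25 FREE]
Free blocks: [7 17] total_free=24 largest=17 -> 100*(24-17)/24 = 700/24 ≈ 29.167 -> rounds to 29

Answer: 29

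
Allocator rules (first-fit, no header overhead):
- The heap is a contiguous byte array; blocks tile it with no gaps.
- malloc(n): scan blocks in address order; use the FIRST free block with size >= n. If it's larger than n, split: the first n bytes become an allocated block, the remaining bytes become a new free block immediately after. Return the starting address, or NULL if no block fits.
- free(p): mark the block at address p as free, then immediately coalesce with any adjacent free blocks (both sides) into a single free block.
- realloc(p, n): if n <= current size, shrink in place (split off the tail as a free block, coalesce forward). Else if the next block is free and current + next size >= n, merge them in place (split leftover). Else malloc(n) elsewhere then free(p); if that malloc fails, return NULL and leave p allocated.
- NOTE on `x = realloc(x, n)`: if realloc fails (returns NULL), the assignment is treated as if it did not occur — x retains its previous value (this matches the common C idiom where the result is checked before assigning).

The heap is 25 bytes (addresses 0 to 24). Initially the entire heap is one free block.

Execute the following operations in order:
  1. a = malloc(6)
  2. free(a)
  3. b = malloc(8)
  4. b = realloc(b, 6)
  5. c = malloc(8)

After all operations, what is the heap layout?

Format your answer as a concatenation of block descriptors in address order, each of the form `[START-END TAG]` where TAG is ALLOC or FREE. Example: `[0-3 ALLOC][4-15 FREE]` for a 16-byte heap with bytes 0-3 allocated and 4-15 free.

Op 1: a = malloc(6) -> a = 0; heap: [0-5 ALLOC][6-24 FREE]
Op 2: free(a) -> (freed a); heap: [0-24 FREE]
Op 3: b = malloc(8) -> b = 0; heap: [0-7 ALLOC][8-24 FREE]
Op 4: b = realloc(b, 6) -> b = 0; heap: [0-5 ALLOC][6-24 FREE]
Op 5: c = malloc(8) -> c = 6; heap: [0-5 ALLOC][6-13 ALLOC][14-24 FREE]

Answer: [0-5 ALLOC][6-13 ALLOC][14-24 FREE]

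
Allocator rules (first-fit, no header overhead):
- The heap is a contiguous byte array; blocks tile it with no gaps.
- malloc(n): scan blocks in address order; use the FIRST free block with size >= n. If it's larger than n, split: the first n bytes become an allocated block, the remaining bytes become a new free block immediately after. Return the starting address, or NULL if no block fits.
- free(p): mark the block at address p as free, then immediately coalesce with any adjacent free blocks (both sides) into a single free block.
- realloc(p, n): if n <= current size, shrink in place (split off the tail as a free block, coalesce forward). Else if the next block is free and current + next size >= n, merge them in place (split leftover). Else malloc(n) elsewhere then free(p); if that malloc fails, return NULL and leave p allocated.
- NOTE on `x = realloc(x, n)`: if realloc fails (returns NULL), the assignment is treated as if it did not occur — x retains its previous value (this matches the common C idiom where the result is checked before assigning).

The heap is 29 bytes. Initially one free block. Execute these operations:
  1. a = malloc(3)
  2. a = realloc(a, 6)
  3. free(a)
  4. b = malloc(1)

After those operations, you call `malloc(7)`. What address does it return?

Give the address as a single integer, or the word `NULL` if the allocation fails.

Op 1: a = malloc(3) -> a = 0; heap: [0-2 ALLOC][3-28 FREE]
Op 2: a = realloc(a, 6) -> a = 0; heap: [0-5 ALLOC][6-28 FREE]
Op 3: free(a) -> (freed a); heap: [0-28 FREE]
Op 4: b = malloc(1) -> b = 0; heap: [0-0 ALLOC][1-28 FREE]
malloc(7): first-fit scan over [0-0 ALLOC][1-28 FREE] -> 1

Answer: 1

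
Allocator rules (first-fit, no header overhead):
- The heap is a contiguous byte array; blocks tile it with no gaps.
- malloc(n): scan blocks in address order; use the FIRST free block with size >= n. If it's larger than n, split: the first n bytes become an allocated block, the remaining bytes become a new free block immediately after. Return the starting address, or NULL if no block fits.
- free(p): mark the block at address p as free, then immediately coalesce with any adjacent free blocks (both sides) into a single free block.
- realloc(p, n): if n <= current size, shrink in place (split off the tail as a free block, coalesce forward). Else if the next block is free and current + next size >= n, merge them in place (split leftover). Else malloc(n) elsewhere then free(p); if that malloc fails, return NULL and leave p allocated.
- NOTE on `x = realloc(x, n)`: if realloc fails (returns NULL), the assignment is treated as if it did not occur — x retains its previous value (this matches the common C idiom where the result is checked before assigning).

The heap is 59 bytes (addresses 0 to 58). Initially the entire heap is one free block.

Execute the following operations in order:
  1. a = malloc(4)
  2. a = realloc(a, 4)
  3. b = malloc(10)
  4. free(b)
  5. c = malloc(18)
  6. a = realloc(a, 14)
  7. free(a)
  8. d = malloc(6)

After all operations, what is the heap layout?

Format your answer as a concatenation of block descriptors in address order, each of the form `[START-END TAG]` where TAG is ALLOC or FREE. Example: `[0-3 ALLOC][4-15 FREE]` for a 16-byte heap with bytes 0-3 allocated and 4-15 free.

Op 1: a = malloc(4) -> a = 0; heap: [0-3 ALLOC][4-58 FREE]
Op 2: a = realloc(a, 4) -> a = 0; heap: [0-3 ALLOC][4-58 FREE]
Op 3: b = malloc(10) -> b = 4; heap: [0-3 ALLOC][4-13 ALLOC][14-58 FREE]
Op 4: free(b) -> (freed b); heap: [0-3 ALLOC][4-58 FREE]
Op 5: c = malloc(18) -> c = 4; heap: [0-3 ALLOC][4-21 ALLOC][22-58 FREE]
Op 6: a = realloc(a, 14) -> a = 22; heap: [0-3 FREE][4-21 ALLOC][22-35 ALLOC][36-58 FREE]
Op 7: free(a) -> (freed a); heap: [0-3 FREE][4-21 ALLOC][22-58 FREE]
Op 8: d = malloc(6) -> d = 22; heap: [0-3 FREE][4-21 ALLOC][22-27 ALLOC][28-58 FREE]

Answer: [0-3 FREE][4-21 ALLOC][22-27 ALLOC][28-58 FREE]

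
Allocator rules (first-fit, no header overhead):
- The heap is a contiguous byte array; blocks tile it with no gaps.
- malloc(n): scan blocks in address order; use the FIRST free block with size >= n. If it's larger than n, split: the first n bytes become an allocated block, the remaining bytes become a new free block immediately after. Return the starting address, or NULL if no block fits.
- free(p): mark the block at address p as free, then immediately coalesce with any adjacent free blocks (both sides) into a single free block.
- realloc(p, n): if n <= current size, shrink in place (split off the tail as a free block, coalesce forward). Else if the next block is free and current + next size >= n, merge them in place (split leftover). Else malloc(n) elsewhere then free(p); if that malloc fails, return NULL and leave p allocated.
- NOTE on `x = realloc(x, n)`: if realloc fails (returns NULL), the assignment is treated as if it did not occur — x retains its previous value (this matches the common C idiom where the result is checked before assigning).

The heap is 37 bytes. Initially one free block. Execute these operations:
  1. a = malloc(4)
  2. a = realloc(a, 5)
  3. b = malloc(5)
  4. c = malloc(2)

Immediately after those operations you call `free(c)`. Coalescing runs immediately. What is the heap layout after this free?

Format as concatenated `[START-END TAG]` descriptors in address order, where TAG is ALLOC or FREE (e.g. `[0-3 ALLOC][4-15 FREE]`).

Answer: [0-4 ALLOC][5-9 ALLOC][10-36 FREE]

Derivation:
Op 1: a = malloc(4) -> a = 0; heap: [0-3 ALLOC][4-36 FREE]
Op 2: a = realloc(a, 5) -> a = 0; heap: [0-4 ALLOC][5-36 FREE]
Op 3: b = malloc(5) -> b = 5; heap: [0-4 ALLOC][5-9 ALLOC][10-36 FREE]
Op 4: c = malloc(2) -> c = 10; heap: [0-4 ALLOC][5-9 ALLOC][10-11 ALLOC][12-36 FREE]
free(c): c = 10 -> block [10-11 ALLOC]; mark free, coalesce with adjacent free neighbors -> [0-4 ALLOC][5-9 ALLOC][10-36 FREE]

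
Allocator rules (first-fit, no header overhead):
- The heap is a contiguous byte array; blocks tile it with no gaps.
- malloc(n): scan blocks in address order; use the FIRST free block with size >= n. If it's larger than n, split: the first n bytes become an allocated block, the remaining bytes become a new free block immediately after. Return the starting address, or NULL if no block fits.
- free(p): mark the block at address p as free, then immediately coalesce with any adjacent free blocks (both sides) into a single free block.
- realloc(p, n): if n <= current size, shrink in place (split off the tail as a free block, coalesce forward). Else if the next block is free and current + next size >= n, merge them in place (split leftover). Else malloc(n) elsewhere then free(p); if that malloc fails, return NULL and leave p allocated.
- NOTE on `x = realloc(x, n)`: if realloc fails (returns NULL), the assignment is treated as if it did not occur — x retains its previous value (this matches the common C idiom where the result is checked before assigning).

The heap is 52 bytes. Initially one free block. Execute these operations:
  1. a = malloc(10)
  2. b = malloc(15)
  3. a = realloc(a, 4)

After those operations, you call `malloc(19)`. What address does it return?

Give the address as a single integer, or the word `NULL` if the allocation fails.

Answer: 25

Derivation:
Op 1: a = malloc(10) -> a = 0; heap: [0-9 ALLOC][10-51 FREE]
Op 2: b = malloc(15) -> b = 10; heap: [0-9 ALLOC][10-24 ALLOC][25-51 FREE]
Op 3: a = realloc(a, 4) -> a = 0; heap: [0-3 ALLOC][4-9 FREE][10-24 ALLOC][25-51 FREE]
malloc(19): first-fit scan over [0-3 ALLOC][4-9 FREE][10-24 ALLOC][25-51 FREE] -> 25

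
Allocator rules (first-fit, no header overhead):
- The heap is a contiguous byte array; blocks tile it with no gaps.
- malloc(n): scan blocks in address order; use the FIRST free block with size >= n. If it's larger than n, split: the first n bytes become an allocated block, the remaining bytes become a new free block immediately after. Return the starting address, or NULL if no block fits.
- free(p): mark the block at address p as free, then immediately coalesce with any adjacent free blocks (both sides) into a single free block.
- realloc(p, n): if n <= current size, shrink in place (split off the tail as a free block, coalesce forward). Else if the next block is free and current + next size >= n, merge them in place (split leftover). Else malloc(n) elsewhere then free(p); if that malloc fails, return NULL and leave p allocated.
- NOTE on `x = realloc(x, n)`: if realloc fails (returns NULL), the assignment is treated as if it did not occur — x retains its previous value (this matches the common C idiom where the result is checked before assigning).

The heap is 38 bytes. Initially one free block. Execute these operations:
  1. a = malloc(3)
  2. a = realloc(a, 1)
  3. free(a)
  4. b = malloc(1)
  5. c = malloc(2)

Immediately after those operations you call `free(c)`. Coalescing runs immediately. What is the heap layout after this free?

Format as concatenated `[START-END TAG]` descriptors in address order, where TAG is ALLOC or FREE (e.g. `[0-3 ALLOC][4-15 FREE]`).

Op 1: a = malloc(3) -> a = 0; heap: [0-2 ALLOC][3-37 FREE]
Op 2: a = realloc(a, 1) -> a = 0; heap: [0-0 ALLOC][1-37 FREE]
Op 3: free(a) -> (freed a); heap: [0-37 FREE]
Op 4: b = malloc(1) -> b = 0; heap: [0-0 ALLOC][1-37 FREE]
Op 5: c = malloc(2) -> c = 1; heap: [0-0 ALLOC][1-2 ALLOC][3-37 FREE]
free(c): c = 1 -> block [1-2 ALLOC]; mark free, coalesce with adjacent free neighbors -> [0-0 ALLOC][1-37 FREE]

Answer: [0-0 ALLOC][1-37 FREE]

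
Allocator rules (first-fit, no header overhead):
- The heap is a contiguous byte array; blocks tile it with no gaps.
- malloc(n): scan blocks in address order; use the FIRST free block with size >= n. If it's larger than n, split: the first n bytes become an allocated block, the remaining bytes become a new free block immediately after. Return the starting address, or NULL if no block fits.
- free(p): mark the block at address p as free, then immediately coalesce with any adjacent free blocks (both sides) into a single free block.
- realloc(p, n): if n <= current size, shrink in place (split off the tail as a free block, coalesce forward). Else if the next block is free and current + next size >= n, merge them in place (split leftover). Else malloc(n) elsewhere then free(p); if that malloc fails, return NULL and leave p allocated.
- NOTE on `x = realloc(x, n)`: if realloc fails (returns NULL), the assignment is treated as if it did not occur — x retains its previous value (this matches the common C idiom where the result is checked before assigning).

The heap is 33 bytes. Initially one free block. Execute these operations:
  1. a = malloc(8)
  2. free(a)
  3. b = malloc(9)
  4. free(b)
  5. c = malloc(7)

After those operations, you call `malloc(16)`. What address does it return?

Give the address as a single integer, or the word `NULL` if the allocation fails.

Answer: 7

Derivation:
Op 1: a = malloc(8) -> a = 0; heap: [0-7 ALLOC][8-32 FREE]
Op 2: free(a) -> (freed a); heap: [0-32 FREE]
Op 3: b = malloc(9) -> b = 0; heap: [0-8 ALLOC][9-32 FREE]
Op 4: free(b) -> (freed b); heap: [0-32 FREE]
Op 5: c = malloc(7) -> c = 0; heap: [0-6 ALLOC][7-32 FREE]
malloc(16): first-fit scan over [0-6 ALLOC][7-32 FREE] -> 7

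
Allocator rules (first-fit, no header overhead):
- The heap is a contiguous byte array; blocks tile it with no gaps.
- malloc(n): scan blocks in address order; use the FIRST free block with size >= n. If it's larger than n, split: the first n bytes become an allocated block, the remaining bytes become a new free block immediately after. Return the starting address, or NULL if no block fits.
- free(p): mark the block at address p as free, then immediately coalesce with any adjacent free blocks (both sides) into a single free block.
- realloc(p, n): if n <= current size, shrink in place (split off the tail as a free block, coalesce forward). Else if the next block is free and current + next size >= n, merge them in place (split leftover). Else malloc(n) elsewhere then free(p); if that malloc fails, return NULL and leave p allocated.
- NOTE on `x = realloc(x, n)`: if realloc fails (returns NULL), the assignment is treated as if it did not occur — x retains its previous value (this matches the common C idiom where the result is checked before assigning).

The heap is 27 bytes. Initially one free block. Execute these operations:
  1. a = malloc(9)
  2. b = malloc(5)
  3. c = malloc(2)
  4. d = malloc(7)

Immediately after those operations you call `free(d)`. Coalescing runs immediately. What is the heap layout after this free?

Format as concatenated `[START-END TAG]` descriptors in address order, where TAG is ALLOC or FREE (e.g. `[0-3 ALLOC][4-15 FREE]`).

Answer: [0-8 ALLOC][9-13 ALLOC][14-15 ALLOC][16-26 FREE]

Derivation:
Op 1: a = malloc(9) -> a = 0; heap: [0-8 ALLOC][9-26 FREE]
Op 2: b = malloc(5) -> b = 9; heap: [0-8 ALLOC][9-13 ALLOC][14-26 FREE]
Op 3: c = malloc(2) -> c = 14; heap: [0-8 ALLOC][9-13 ALLOC][14-15 ALLOC][16-26 FREE]
Op 4: d = malloc(7) -> d = 16; heap: [0-8 ALLOC][9-13 ALLOC][14-15 ALLOC][16-22 ALLOC][23-26 FREE]
free(d): d = 16 -> block [16-22 ALLOC]; mark free, coalesce with adjacent free neighbors -> [0-8 ALLOC][9-13 ALLOC][14-15 ALLOC][16-26 FREE]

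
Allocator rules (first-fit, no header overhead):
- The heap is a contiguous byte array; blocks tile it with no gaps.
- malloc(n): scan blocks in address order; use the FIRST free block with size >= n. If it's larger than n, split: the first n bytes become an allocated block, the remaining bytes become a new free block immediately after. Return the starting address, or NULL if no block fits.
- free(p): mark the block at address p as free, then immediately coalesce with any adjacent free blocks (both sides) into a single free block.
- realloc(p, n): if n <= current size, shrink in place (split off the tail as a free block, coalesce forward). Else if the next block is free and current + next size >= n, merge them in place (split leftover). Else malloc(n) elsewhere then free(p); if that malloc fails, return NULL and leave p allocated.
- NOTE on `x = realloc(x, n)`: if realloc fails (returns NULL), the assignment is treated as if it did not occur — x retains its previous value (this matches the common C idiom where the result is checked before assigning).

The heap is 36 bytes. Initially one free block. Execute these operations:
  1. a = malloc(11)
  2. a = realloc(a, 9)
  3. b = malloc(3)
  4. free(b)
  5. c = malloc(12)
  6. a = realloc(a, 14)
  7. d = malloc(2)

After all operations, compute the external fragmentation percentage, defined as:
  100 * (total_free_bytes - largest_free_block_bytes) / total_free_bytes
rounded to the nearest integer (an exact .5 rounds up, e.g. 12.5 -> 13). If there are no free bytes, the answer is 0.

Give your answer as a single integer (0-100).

Answer: 13

Derivation:
Op 1: a = malloc(11) -> a = 0; heap: [0-10 ALLOC][11-35 FREE]
Op 2: a = realloc(a, 9) -> a = 0; heap: [0-8 ALLOC][9-35 FREE]
Op 3: b = malloc(3) -> b = 9; heap: [0-8 ALLOC][9-11 ALLOC][12-35 FREE]
Op 4: free(b) -> (freed b); heap: [0-8 ALLOC][9-35 FREE]
Op 5: c = malloc(12) -> c = 9; heap: [0-8 ALLOC][9-20 ALLOC][21-35 FREE]
Op 6: a = realloc(a, 14) -> a = 21; heap: [0-8 FREE][9-20 ALLOC][21-34 ALLOC][35-35 FREE]
Op 7: d = malloc(2) -> d = 0; heap: [0-1 ALLOC][2-8 FREE][9-20 ALLOC][21-34 ALLOC][35-35 FREE]
Free blocks: [7 1] total_free=8 largest=7 -> 100*(8-7)/8 = 100/8 = 12.5 -> rounds to 13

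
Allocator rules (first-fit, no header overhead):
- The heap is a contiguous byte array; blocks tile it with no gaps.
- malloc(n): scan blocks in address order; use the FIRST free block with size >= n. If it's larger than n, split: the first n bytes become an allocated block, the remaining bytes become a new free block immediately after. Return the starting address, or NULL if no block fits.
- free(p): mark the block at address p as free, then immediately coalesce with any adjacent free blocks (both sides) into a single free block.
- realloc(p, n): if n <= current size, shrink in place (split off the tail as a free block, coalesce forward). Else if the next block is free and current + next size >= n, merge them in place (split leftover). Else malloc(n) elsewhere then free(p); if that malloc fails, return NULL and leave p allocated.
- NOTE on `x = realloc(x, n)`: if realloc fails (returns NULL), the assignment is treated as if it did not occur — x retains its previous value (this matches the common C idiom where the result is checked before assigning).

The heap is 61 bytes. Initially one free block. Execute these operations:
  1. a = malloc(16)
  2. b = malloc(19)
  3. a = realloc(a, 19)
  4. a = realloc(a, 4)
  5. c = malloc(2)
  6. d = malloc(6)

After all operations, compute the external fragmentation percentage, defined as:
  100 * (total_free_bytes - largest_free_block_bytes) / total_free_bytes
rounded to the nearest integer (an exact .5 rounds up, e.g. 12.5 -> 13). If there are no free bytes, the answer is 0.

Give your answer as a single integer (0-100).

Answer: 27

Derivation:
Op 1: a = malloc(16) -> a = 0; heap: [0-15 ALLOC][16-60 FREE]
Op 2: b = malloc(19) -> b = 16; heap: [0-15 ALLOC][16-34 ALLOC][35-60 FREE]
Op 3: a = realloc(a, 19) -> a = 35; heap: [0-15 FREE][16-34 ALLOC][35-53 ALLOC][54-60 FREE]
Op 4: a = realloc(a, 4) -> a = 35; heap: [0-15 FREE][16-34 ALLOC][35-38 ALLOC][39-60 FREE]
Op 5: c = malloc(2) -> c = 0; heap: [0-1 ALLOC][2-15 FREE][16-34 ALLOC][35-38 ALLOC][39-60 FREE]
Op 6: d = malloc(6) -> d = 2; heap: [0-1 ALLOC][2-7 ALLOC][8-15 FREE][16-34 ALLOC][35-38 ALLOC][39-60 FREE]
Free blocks: [8 22] total_free=30 largest=22 -> 100*(30-22)/30 = 800/30 ≈ 26.667 -> rounds to 27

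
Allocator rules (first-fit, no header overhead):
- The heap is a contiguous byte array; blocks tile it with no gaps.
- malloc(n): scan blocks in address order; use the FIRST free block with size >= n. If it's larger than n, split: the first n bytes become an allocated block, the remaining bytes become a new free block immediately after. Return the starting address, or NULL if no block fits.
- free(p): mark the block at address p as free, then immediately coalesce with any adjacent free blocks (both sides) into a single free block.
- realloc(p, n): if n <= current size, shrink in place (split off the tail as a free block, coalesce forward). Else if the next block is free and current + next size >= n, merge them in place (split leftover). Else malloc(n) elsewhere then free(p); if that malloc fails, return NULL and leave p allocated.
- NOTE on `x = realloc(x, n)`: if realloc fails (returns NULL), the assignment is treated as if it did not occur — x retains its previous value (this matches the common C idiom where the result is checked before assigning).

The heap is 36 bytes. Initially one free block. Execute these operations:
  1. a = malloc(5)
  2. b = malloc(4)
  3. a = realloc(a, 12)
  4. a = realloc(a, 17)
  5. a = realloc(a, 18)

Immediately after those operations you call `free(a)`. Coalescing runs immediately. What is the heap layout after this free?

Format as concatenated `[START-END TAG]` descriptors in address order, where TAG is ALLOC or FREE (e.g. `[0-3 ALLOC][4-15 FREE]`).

Op 1: a = malloc(5) -> a = 0; heap: [0-4 ALLOC][5-35 FREE]
Op 2: b = malloc(4) -> b = 5; heap: [0-4 ALLOC][5-8 ALLOC][9-35 FREE]
Op 3: a = realloc(a, 12) -> a = 9; heap: [0-4 FREE][5-8 ALLOC][9-20 ALLOC][21-35 FREE]
Op 4: a = realloc(a, 17) -> a = 9; heap: [0-4 FREE][5-8 ALLOC][9-25 ALLOC][26-35 FREE]
Op 5: a = realloc(a, 18) -> a = 9; heap: [0-4 FREE][5-8 ALLOC][9-26 ALLOC][27-35 FREE]
free(a): a = 9 -> block [9-26 ALLOC]; mark free, coalesce with adjacent free neighbors -> [0-4 FREE][5-8 ALLOC][9-35 FREE]

Answer: [0-4 FREE][5-8 ALLOC][9-35 FREE]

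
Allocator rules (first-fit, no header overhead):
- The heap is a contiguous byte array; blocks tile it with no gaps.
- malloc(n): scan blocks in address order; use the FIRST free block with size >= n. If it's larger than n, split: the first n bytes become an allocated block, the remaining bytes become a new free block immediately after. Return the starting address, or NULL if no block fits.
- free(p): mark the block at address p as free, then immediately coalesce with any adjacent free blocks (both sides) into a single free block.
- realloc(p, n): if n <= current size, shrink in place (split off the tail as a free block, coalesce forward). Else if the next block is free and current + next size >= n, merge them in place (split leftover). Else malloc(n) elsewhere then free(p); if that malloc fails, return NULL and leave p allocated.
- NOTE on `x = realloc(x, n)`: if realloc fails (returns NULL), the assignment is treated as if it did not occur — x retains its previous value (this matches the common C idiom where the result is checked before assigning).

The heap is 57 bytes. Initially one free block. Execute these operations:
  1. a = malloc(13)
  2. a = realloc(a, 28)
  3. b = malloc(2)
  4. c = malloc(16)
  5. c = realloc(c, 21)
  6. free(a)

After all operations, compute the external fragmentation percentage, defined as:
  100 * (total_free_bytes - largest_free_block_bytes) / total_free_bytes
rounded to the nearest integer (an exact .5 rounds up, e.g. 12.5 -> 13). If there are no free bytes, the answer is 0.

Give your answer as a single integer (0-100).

Op 1: a = malloc(13) -> a = 0; heap: [0-12 ALLOC][13-56 FREE]
Op 2: a = realloc(a, 28) -> a = 0; heap: [0-27 ALLOC][28-56 FREE]
Op 3: b = malloc(2) -> b = 28; heap: [0-27 ALLOC][28-29 ALLOC][30-56 FREE]
Op 4: c = malloc(16) -> c = 30; heap: [0-27 ALLOC][28-29 ALLOC][30-45 ALLOC][46-56 FREE]
Op 5: c = realloc(c, 21) -> c = 30; heap: [0-27 ALLOC][28-29 ALLOC][30-50 ALLOC][51-56 FREE]
Op 6: free(a) -> (freed a); heap: [0-27 FREE][28-29 ALLOC][30-50 ALLOC][51-56 FREE]
Free blocks: [28 6] total_free=34 largest=28 -> 100*(34-28)/34 = 600/34 ≈ 17.647 -> rounds to 18

Answer: 18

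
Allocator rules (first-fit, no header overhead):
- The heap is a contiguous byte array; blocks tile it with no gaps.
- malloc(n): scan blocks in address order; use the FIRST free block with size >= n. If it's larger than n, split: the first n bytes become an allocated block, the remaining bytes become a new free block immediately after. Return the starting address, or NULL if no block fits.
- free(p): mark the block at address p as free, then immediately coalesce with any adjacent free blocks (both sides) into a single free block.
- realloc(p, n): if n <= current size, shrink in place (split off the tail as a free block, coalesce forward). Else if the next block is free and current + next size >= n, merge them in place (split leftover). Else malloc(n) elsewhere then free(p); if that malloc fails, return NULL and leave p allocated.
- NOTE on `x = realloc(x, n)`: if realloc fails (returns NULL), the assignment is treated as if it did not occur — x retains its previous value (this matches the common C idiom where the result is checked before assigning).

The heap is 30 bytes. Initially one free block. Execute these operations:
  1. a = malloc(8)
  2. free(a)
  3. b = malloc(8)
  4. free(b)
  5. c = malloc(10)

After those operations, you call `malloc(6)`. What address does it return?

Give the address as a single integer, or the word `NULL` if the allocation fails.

Op 1: a = malloc(8) -> a = 0; heap: [0-7 ALLOC][8-29 FREE]
Op 2: free(a) -> (freed a); heap: [0-29 FREE]
Op 3: b = malloc(8) -> b = 0; heap: [0-7 ALLOC][8-29 FREE]
Op 4: free(b) -> (freed b); heap: [0-29 FREE]
Op 5: c = malloc(10) -> c = 0; heap: [0-9 ALLOC][10-29 FREE]
malloc(6): first-fit scan over [0-9 ALLOC][10-29 FREE] -> 10

Answer: 10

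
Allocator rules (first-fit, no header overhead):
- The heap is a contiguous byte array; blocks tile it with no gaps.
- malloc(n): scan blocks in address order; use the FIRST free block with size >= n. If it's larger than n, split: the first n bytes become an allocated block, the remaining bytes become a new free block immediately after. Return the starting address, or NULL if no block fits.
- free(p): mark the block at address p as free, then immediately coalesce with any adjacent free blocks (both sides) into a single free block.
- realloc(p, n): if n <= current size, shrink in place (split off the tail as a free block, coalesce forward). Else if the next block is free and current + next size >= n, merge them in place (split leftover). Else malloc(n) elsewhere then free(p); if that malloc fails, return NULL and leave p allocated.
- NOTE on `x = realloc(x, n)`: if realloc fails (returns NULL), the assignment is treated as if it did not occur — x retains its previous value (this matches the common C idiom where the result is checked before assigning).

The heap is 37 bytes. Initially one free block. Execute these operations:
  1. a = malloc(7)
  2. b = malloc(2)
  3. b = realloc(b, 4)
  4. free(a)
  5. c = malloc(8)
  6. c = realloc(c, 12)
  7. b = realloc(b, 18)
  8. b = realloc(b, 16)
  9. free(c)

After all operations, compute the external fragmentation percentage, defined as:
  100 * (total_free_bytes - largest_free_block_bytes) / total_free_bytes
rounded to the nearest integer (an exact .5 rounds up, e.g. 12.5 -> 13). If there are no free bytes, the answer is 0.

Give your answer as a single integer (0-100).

Answer: 21

Derivation:
Op 1: a = malloc(7) -> a = 0; heap: [0-6 ALLOC][7-36 FREE]
Op 2: b = malloc(2) -> b = 7; heap: [0-6 ALLOC][7-8 ALLOC][9-36 FREE]
Op 3: b = realloc(b, 4) -> b = 7; heap: [0-6 ALLOC][7-10 ALLOC][11-36 FREE]
Op 4: free(a) -> (freed a); heap: [0-6 FREE][7-10 ALLOC][11-36 FREE]
Op 5: c = malloc(8) -> c = 11; heap: [0-6 FREE][7-10 ALLOC][11-18 ALLOC][19-36 FREE]
Op 6: c = realloc(c, 12) -> c = 11; heap: [0-6 FREE][7-10 ALLOC][11-22 ALLOC][23-36 FREE]
Op 7: b = realloc(b, 18) -> NULL (b unchanged); heap: [0-6 FREE][7-10 ALLOC][11-22 ALLOC][23-36 FREE]
Op 8: b = realloc(b, 16) -> NULL (b unchanged); heap: [0-6 FREE][7-10 ALLOC][11-22 ALLOC][23-36 FREE]
Op 9: free(c) -> (freed c); heap: [0-6 FREE][7-10 ALLOC][11-36 FREE]
Free blocks: [7 26] total_free=33 largest=26 -> 100*(33-26)/33 = 700/33 ≈ 21.212 -> rounds to 21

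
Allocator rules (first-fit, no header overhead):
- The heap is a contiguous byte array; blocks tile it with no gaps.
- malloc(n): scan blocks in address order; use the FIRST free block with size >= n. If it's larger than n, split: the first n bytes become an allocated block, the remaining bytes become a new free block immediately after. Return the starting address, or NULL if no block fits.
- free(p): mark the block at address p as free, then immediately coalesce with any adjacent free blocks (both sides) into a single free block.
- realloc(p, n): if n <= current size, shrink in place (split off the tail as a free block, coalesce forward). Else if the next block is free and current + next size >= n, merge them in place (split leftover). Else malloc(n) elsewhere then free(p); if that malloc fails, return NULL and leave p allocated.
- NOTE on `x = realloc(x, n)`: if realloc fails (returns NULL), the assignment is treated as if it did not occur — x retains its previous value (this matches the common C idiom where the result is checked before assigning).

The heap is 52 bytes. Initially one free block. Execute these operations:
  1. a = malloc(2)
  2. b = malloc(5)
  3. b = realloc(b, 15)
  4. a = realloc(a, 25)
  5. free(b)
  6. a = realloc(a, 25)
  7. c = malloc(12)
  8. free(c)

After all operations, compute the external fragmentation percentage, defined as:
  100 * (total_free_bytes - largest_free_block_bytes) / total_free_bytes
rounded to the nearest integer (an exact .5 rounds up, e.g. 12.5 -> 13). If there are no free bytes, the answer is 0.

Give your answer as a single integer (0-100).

Answer: 37

Derivation:
Op 1: a = malloc(2) -> a = 0; heap: [0-1 ALLOC][2-51 FREE]
Op 2: b = malloc(5) -> b = 2; heap: [0-1 ALLOC][2-6 ALLOC][7-51 FREE]
Op 3: b = realloc(b, 15) -> b = 2; heap: [0-1 ALLOC][2-16 ALLOC][17-51 FREE]
Op 4: a = realloc(a, 25) -> a = 17; heap: [0-1 FREE][2-16 ALLOC][17-41 ALLOC][42-51 FREE]
Op 5: free(b) -> (freed b); heap: [0-16 FREE][17-41 ALLOC][42-51 FREE]
Op 6: a = realloc(a, 25) -> a = 17; heap: [0-16 FREE][17-41 ALLOC][42-51 FREE]
Op 7: c = malloc(12) -> c = 0; heap: [0-11 ALLOC][12-16 FREE][17-41 ALLOC][42-51 FREE]
Op 8: free(c) -> (freed c); heap: [0-16 FREE][17-41 ALLOC][42-51 FREE]
Free blocks: [17 10] total_free=27 largest=17 -> 100*(27-17)/27 = 1000/27 ≈ 37.037 -> rounds to 37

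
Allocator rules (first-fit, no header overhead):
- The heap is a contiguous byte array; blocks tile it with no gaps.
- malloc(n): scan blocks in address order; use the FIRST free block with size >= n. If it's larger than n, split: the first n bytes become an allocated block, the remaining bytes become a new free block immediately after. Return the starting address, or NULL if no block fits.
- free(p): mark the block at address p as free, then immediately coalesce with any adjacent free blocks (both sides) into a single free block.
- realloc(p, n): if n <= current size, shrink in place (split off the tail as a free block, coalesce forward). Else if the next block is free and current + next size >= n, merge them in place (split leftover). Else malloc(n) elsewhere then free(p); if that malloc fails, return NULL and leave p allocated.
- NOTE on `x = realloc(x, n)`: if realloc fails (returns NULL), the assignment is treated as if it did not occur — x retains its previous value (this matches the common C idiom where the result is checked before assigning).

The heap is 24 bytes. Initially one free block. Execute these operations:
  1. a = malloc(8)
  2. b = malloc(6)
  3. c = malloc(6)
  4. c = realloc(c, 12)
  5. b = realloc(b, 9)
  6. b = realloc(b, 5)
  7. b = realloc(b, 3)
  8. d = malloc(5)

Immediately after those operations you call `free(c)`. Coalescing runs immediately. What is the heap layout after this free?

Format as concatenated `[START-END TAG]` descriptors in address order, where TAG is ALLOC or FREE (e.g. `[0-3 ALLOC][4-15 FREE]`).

Op 1: a = malloc(8) -> a = 0; heap: [0-7 ALLOC][8-23 FREE]
Op 2: b = malloc(6) -> b = 8; heap: [0-7 ALLOC][8-13 ALLOC][14-23 FREE]
Op 3: c = malloc(6) -> c = 14; heap: [0-7 ALLOC][8-13 ALLOC][14-19 ALLOC][20-23 FREE]
Op 4: c = realloc(c, 12) -> NULL (c unchanged); heap: [0-7 ALLOC][8-13 ALLOC][14-19 ALLOC][20-23 FREE]
Op 5: b = realloc(b, 9) -> NULL (b unchanged); heap: [0-7 ALLOC][8-13 ALLOC][14-19 ALLOC][20-23 FREE]
Op 6: b = realloc(b, 5) -> b = 8; heap: [0-7 ALLOC][8-12 ALLOC][13-13 FREE][14-19 ALLOC][20-23 FREE]
Op 7: b = realloc(b, 3) -> b = 8; heap: [0-7 ALLOC][8-10 ALLOC][11-13 FREE][14-19 ALLOC][20-23 FREE]
Op 8: d = malloc(5) -> d = NULL; heap: [0-7 ALLOC][8-10 ALLOC][11-13 FREE][14-19 ALLOC][20-23 FREE]
free(c): c = 14 -> block [14-19 ALLOC]; mark free, coalesce with adjacent free neighbors -> [0-7 ALLOC][8-10 ALLOC][11-23 FREE]

Answer: [0-7 ALLOC][8-10 ALLOC][11-23 FREE]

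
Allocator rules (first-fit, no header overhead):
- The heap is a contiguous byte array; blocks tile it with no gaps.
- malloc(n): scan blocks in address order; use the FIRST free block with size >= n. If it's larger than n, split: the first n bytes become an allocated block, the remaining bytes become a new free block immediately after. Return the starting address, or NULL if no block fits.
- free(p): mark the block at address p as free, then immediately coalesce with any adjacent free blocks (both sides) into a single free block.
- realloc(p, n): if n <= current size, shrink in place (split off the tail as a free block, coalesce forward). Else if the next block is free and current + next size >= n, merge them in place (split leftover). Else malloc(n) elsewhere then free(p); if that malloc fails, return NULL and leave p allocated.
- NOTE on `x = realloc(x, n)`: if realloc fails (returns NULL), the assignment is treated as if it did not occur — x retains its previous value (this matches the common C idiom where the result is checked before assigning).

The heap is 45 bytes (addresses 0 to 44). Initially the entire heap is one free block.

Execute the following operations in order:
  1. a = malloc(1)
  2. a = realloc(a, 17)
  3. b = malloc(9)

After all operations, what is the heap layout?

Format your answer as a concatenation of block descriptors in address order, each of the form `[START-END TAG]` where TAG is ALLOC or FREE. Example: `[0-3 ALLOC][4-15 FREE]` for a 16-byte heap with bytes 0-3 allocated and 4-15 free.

Op 1: a = malloc(1) -> a = 0; heap: [0-0 ALLOC][1-44 FREE]
Op 2: a = realloc(a, 17) -> a = 0; heap: [0-16 ALLOC][17-44 FREE]
Op 3: b = malloc(9) -> b = 17; heap: [0-16 ALLOC][17-25 ALLOC][26-44 FREE]

Answer: [0-16 ALLOC][17-25 ALLOC][26-44 FREE]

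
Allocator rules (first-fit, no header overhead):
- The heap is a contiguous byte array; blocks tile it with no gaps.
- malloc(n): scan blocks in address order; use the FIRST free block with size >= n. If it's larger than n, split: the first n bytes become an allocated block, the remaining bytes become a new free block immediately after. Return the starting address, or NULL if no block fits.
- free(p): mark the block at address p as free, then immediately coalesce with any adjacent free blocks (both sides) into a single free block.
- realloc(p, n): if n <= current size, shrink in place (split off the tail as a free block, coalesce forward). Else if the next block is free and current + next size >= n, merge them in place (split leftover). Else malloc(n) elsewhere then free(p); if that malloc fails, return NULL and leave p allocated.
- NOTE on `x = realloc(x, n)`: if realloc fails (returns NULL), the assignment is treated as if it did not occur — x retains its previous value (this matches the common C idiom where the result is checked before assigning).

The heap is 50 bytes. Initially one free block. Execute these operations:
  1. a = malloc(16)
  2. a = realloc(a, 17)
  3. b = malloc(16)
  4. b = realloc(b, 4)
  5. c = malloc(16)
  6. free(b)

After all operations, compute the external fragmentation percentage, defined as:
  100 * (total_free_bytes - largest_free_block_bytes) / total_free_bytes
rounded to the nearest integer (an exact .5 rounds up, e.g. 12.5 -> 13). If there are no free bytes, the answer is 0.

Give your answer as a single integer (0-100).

Op 1: a = malloc(16) -> a = 0; heap: [0-15 ALLOC][16-49 FREE]
Op 2: a = realloc(a, 17) -> a = 0; heap: [0-16 ALLOC][17-49 FREE]
Op 3: b = malloc(16) -> b = 17; heap: [0-16 ALLOC][17-32 ALLOC][33-49 FREE]
Op 4: b = realloc(b, 4) -> b = 17; heap: [0-16 ALLOC][17-20 ALLOC][21-49 FREE]
Op 5: c = malloc(16) -> c = 21; heap: [0-16 ALLOC][17-20 ALLOC][21-36 ALLOC][37-49 FREE]
Op 6: free(b) -> (freed b); heap: [0-16 ALLOC][17-20 FREE][21-36 ALLOC][37-49 FREE]
Free blocks: [4 13] total_free=17 largest=13 -> 100*(17-13)/17 = 400/17 ≈ 23.529 -> rounds to 24

Answer: 24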